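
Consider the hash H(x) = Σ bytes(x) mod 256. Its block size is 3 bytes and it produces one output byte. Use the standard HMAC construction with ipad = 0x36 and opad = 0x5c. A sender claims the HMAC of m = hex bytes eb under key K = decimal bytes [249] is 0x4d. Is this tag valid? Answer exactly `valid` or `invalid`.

Key decimal bytes [249] = f9 is 1 byte ≤ B = 3; zero-pad to 3 bytes: K' = f9 00 00.
K' ⊕ ipad = cf 36 36; K' ⊕ opad = a5 5c 5c.
Inner hash: sum = 207+54+54+235 = 550; mod 256 = 38 → 26.
Outer hash (recomputed tag): sum = 165+92+92+38 = 387; mod 256 = 131 → 83.
Recomputed tag = 83; claimed = 4d → mismatch.

invalid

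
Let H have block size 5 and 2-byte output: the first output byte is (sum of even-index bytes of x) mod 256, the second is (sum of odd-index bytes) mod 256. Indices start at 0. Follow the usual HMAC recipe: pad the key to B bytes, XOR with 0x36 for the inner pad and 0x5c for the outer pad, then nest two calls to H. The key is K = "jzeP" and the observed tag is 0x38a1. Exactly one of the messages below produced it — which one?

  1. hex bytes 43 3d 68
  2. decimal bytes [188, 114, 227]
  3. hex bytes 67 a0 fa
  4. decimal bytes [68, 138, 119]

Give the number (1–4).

4

Key "jzeP" = 6a 7a 65 50 is 4 bytes ≤ B = 5; zero-pad to 5 bytes: K' = 6a 7a 65 50 00.
K' ⊕ ipad = 5c 4c 53 66 36; K' ⊕ opad = 36 26 39 0c 5c.
m1: inner = H(5c 4c 53 66 36 43 3d 68) = 22 5d; tag = H(36 26 39 0c 5c 22 5d) = 2854
m2: inner = H(5c 4c 53 66 36 bc 72 e3) = 57 51; tag = H(36 26 39 0c 5c 57 51) = 1c89
m3: inner = H(5c 4c 53 66 36 67 a0 fa) = 85 13; tag = H(36 26 39 0c 5c 85 13) = deb7
m4: inner = H(5c 4c 53 66 36 44 8a 77) = 6f 6d; tag = H(36 26 39 0c 5c 6f 6d) = 38a1 ← matches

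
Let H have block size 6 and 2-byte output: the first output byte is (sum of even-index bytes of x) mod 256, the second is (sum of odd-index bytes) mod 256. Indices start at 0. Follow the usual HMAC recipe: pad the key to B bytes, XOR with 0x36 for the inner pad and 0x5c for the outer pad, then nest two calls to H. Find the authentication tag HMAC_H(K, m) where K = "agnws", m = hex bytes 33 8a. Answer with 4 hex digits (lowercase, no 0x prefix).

c514

Key "agnws" = 61 67 6e 77 73 is 5 bytes ≤ B = 6; zero-pad to 6 bytes: K' = 61 67 6e 77 73 00.
K' ⊕ ipad = 57 51 58 41 45 36.  K' ⊕ opad = 3d 3b 32 2b 2f 5c.
Inner input = (K'⊕ipad) ∥ m = 57 51 58 41 45 36 ∥ 33 8a.
Inner hash: even-index sum = 295 mod 256 = 39; odd-index sum = 338 mod 256 = 82 → 27 52.
Outer input = (K'⊕opad) ∥ inner = 3d 3b 32 2b 2f 5c ∥ 27 52.
Outer hash (tag): even-index sum = 197 mod 256 = 197; odd-index sum = 276 mod 256 = 20 → c5 14.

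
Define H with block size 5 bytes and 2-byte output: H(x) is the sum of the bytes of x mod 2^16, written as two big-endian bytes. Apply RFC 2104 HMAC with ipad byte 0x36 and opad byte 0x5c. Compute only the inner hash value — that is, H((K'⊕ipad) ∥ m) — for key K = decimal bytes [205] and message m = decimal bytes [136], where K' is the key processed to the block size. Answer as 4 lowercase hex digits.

025b

Key decimal bytes [205] = cd is 1 byte ≤ B = 5; zero-pad to 5 bytes: K' = cd 00 00 00 00.
K' ⊕ ipad = fb 36 36 36 36.
Inner input = fb 36 36 36 36 ∥ 88.
Inner hash: sum = 251+54+54+54+54+136 = 603 → 02 5b.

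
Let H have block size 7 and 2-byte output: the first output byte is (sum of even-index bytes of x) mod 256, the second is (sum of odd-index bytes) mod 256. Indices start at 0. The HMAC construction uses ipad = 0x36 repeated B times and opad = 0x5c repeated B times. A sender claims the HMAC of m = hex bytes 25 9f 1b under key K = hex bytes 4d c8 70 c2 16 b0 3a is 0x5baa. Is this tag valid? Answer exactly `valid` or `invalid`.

invalid

Key hex bytes 4d c8 70 c2 16 b0 3a is exactly B = 7 bytes: K' = 4d c8 70 c2 16 b0 3a.
K' ⊕ ipad = 7b fe 46 f4 20 86 0c; K' ⊕ opad = 11 94 2c 9e 4a ec 66.
Inner hash: even-index sum = 396 mod 256 = 140; odd-index sum = 696 mod 256 = 184 → 8c b8.
Outer hash (recomputed tag): even-index sum = 421 mod 256 = 165; odd-index sum = 682 mod 256 = 170 → a5 aa.
Recomputed tag = a5aa; claimed = 5baa → mismatch.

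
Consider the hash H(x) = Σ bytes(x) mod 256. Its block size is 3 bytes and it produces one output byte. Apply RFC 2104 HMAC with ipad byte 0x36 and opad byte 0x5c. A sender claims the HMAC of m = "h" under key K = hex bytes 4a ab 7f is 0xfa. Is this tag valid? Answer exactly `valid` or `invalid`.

valid

Key hex bytes 4a ab 7f is exactly B = 3 bytes: K' = 4a ab 7f.
K' ⊕ ipad = 7c 9d 49; K' ⊕ opad = 16 f7 23.
Inner hash: sum = 124+157+73+104 = 458; mod 256 = 202 → ca.
Outer hash (recomputed tag): sum = 22+247+35+202 = 506; mod 256 = 250 → fa.
Recomputed tag = fa; claimed = fa → match.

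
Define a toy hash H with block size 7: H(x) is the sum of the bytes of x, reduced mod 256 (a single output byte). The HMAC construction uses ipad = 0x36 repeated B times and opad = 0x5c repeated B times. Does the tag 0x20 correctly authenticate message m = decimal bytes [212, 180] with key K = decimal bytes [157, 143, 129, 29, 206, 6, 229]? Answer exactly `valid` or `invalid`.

valid

Key decimal bytes [157, 143, 129, 29, 206, 6, 229] = 9d 8f 81 1d ce 06 e5 is exactly B = 7 bytes: K' = 9d 8f 81 1d ce 06 e5.
K' ⊕ ipad = ab b9 b7 2b f8 30 d3; K' ⊕ opad = c1 d3 dd 41 92 5a b9.
Inner hash: sum = 171+185+183+43+248+48+211+212+180 = 1481; mod 256 = 201 → c9.
Outer hash (recomputed tag): sum = 193+211+221+65+146+90+185+201 = 1312; mod 256 = 32 → 20.
Recomputed tag = 20; claimed = 20 → match.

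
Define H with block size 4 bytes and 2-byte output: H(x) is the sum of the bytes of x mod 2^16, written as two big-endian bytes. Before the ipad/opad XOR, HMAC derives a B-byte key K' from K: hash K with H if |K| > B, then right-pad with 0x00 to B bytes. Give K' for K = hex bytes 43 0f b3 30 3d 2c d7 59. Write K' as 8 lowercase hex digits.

|K| = 8 > B = 4, so first hash the key.
H(K): sum = 67+15+179+48+61+44+215+89 = 718 → 02 ce.
Zero-pad H(K) = 02 ce to 4 bytes: K' = 02 ce 00 00.

02ce0000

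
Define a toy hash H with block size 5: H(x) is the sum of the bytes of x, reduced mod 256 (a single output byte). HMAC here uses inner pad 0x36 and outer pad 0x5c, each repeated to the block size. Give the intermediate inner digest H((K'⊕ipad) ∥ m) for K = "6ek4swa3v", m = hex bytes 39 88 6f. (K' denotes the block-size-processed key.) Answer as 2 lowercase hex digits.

20

Key "6ek4swa3v" = 36 65 6b 34 73 77 61 33 76 is 9 bytes > B = 5, so hash it first: H(key) = 2e, then zero-pad to 5 bytes: K' = 2e 00 00 00 00.
K' ⊕ ipad = 18 36 36 36 36.
Inner input = 18 36 36 36 36 ∥ 39 88 6f.
Inner hash: sum = 24+54+54+54+54+57+136+111 = 544; mod 256 = 32 → 20.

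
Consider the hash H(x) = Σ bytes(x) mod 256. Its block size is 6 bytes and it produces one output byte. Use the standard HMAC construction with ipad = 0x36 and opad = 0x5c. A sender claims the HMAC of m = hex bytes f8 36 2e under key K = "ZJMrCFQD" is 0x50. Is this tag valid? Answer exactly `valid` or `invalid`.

Key "ZJMrCFQD" = 5a 4a 4d 72 43 46 51 44 is 8 bytes > B = 6, so hash it first: H(key) = 81, then zero-pad to 6 bytes: K' = 81 00 00 00 00 00.
K' ⊕ ipad = b7 36 36 36 36 36; K' ⊕ opad = dd 5c 5c 5c 5c 5c.
Inner hash: sum = 183+54+54+54+54+54+248+54+46 = 801; mod 256 = 33 → 21.
Outer hash (recomputed tag): sum = 221+92+92+92+92+92+33 = 714; mod 256 = 202 → ca.
Recomputed tag = ca; claimed = 50 → mismatch.

invalid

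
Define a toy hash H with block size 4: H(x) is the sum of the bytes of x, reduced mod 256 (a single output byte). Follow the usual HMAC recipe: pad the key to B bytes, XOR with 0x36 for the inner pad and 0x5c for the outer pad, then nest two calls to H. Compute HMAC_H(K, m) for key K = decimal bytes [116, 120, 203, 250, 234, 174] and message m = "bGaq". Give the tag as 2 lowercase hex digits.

c5

Key decimal bytes [116, 120, 203, 250, 234, 174] = 74 78 cb fa ea ae is 6 bytes > B = 4, so hash it first: H(key) = 49, then zero-pad to 4 bytes: K' = 49 00 00 00.
K' ⊕ ipad = 7f 36 36 36.  K' ⊕ opad = 15 5c 5c 5c.
Inner input = (K'⊕ipad) ∥ m = 7f 36 36 36 ∥ 62 47 61 71.
Inner hash: sum = 127+54+54+54+98+71+97+113 = 668; mod 256 = 156 → 9c.
Outer input = (K'⊕opad) ∥ inner = 15 5c 5c 5c ∥ 9c.
Outer hash (tag): sum = 21+92+92+92+156 = 453; mod 256 = 197 → c5.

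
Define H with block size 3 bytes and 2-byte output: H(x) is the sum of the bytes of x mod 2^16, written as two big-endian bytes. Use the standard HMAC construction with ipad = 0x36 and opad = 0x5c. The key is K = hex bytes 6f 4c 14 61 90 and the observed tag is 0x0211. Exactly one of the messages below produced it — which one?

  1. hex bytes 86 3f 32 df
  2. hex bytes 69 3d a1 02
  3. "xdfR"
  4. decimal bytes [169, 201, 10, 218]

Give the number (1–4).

Key hex bytes 6f 4c 14 61 90 is 5 bytes > B = 3, so hash it first: H(key) = 01 c0, then zero-pad to 3 bytes: K' = 01 c0 00.
K' ⊕ ipad = 37 f6 36; K' ⊕ opad = 5d 9c 5c.
m1: inner = H(37 f6 36 86 3f 32 df) = 03 39; tag = H(5d 9c 5c 03 39) = 0191
m2: inner = H(37 f6 36 69 3d a1 02) = 02 ac; tag = H(5d 9c 5c 02 ac) = 0203
m3: inner = H(37 f6 36 78 64 66 52) = 02 f7; tag = H(5d 9c 5c 02 f7) = 024e
m4: inner = H(37 f6 36 a9 c9 0a da) = 03 b9; tag = H(5d 9c 5c 03 b9) = 0211 ← matches

4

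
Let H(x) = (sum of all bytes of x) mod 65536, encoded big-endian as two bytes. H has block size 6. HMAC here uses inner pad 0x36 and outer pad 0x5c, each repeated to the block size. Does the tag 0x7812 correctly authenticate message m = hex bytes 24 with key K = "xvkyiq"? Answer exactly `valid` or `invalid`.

invalid

Key "xvkyiq" = 78 76 6b 79 69 71 is exactly B = 6 bytes: K' = 78 76 6b 79 69 71.
K' ⊕ ipad = 4e 40 5d 4f 5f 47; K' ⊕ opad = 24 2a 37 25 35 2d.
Inner hash: sum = 78+64+93+79+95+71+36 = 516 → 02 04.
Outer hash (recomputed tag): sum = 36+42+55+37+53+45+2+4 = 274 → 01 12.
Recomputed tag = 0112; claimed = 7812 → mismatch.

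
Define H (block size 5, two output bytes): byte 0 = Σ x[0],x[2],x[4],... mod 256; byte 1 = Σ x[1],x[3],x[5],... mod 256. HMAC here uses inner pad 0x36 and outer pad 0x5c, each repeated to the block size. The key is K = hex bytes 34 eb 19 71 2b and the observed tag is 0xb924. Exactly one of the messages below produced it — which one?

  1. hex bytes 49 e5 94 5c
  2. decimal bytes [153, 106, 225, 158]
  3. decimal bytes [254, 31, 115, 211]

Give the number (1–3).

Key hex bytes 34 eb 19 71 2b is exactly B = 5 bytes: K' = 34 eb 19 71 2b.
K' ⊕ ipad = 02 dd 2f 47 1d; K' ⊕ opad = 68 b7 45 2d 77.
m1: inner = H(02 dd 2f 47 1d 49 e5 94 5c) = 8f 01; tag = H(68 b7 45 2d 77 8f 01) = 2573
m2: inner = H(02 dd 2f 47 1d 99 6a e1 9e) = 56 9e; tag = H(68 b7 45 2d 77 56 9e) = c23a
m3: inner = H(02 dd 2f 47 1d fe 1f 73 d3) = 40 95; tag = H(68 b7 45 2d 77 40 95) = b924 ← matches

3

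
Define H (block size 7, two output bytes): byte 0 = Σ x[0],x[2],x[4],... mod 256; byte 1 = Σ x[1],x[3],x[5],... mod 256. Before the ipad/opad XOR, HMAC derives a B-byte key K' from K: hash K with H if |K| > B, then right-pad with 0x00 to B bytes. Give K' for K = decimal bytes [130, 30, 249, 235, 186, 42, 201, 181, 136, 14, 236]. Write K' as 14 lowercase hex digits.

|K| = 11 > B = 7, so first hash the key.
H(K): even-index sum = 1138 mod 256 = 114; odd-index sum = 502 mod 256 = 246 → 72 f6.
Zero-pad H(K) = 72 f6 to 7 bytes: K' = 72 f6 00 00 00 00 00.

72f60000000000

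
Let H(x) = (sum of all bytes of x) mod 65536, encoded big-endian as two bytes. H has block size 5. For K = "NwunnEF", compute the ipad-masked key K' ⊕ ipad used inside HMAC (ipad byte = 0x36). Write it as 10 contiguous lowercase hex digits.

3497363636

Key "NwunnEF" = 4e 77 75 6e 6e 45 46 is 7 bytes > B = 5, so hash it first: H(key) = 02 a1, then zero-pad to 5 bytes: K' = 02 a1 00 00 00.
XOR each byte with 0x36: 02⊕36=34, a1⊕36=97, 00⊕36=36, 00⊕36=36, 00⊕36=36.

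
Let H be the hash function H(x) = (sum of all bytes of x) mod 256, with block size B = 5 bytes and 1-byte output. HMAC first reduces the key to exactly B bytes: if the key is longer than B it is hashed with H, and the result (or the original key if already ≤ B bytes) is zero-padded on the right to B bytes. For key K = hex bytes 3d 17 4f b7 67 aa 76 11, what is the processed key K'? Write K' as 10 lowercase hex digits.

|K| = 8 > B = 5, so first hash the key.
H(K): sum = 61+23+79+183+103+170+118+17 = 754; mod 256 = 242 → f2.
Zero-pad H(K) = f2 to 5 bytes: K' = f2 00 00 00 00.

f200000000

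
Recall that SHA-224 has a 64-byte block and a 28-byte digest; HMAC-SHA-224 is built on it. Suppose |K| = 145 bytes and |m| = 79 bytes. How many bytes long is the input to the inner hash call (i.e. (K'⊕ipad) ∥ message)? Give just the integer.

Key is 145 > 64 bytes, so it is hashed to 28 bytes then zero-padded to 64: |K'| = 64.
Inner input = (K'⊕ipad) ∥ m → 64 + 79 = 143 bytes.

143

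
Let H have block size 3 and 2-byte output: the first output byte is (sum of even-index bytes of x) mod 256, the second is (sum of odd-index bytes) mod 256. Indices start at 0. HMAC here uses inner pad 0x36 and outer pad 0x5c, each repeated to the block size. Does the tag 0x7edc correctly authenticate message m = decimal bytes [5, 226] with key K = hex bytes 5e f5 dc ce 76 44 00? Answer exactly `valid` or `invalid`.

Key hex bytes 5e f5 dc ce 76 44 00 is 7 bytes > B = 3, so hash it first: H(key) = b0 07, then zero-pad to 3 bytes: K' = b0 07 00.
K' ⊕ ipad = 86 31 36; K' ⊕ opad = ec 5b 5c.
Inner hash: even-index sum = 414 mod 256 = 158; odd-index sum = 54 mod 256 = 54 → 9e 36.
Outer hash (recomputed tag): even-index sum = 382 mod 256 = 126; odd-index sum = 249 mod 256 = 249 → 7e f9.
Recomputed tag = 7ef9; claimed = 7edc → mismatch.

invalid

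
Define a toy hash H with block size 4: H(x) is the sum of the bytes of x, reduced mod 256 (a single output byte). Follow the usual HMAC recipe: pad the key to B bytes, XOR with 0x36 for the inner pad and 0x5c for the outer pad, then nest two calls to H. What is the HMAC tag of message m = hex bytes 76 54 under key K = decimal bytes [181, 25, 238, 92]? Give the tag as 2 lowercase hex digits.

Key decimal bytes [181, 25, 238, 92] = b5 19 ee 5c is exactly B = 4 bytes: K' = b5 19 ee 5c.
K' ⊕ ipad = 83 2f d8 6a.  K' ⊕ opad = e9 45 b2 00.
Inner input = (K'⊕ipad) ∥ m = 83 2f d8 6a ∥ 76 54.
Inner hash: sum = 131+47+216+106+118+84 = 702; mod 256 = 190 → be.
Outer input = (K'⊕opad) ∥ inner = e9 45 b2 00 ∥ be.
Outer hash (tag): sum = 233+69+178+0+190 = 670; mod 256 = 158 → 9e.

9e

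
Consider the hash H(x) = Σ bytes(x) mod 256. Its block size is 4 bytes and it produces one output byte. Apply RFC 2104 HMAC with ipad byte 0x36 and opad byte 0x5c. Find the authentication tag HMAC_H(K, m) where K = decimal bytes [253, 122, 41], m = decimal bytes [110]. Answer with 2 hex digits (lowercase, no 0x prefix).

Key decimal bytes [253, 122, 41] = fd 7a 29 is 3 bytes ≤ B = 4; zero-pad to 4 bytes: K' = fd 7a 29 00.
K' ⊕ ipad = cb 4c 1f 36.  K' ⊕ opad = a1 26 75 5c.
Inner input = (K'⊕ipad) ∥ m = cb 4c 1f 36 ∥ 6e.
Inner hash: sum = 203+76+31+54+110 = 474; mod 256 = 218 → da.
Outer input = (K'⊕opad) ∥ inner = a1 26 75 5c ∥ da.
Outer hash (tag): sum = 161+38+117+92+218 = 626; mod 256 = 114 → 72.

72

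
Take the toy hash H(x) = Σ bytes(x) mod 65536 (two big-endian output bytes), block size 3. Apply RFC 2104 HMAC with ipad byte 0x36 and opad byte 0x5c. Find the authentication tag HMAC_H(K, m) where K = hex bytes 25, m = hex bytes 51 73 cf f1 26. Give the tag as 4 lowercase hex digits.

015d

Key hex bytes 25 is 1 byte ≤ B = 3; zero-pad to 3 bytes: K' = 25 00 00.
K' ⊕ ipad = 13 36 36.  K' ⊕ opad = 79 5c 5c.
Inner input = (K'⊕ipad) ∥ m = 13 36 36 ∥ 51 73 cf f1 26.
Inner hash: sum = 19+54+54+81+115+207+241+38 = 809 → 03 29.
Outer input = (K'⊕opad) ∥ inner = 79 5c 5c ∥ 03 29.
Outer hash (tag): sum = 121+92+92+3+41 = 349 → 01 5d.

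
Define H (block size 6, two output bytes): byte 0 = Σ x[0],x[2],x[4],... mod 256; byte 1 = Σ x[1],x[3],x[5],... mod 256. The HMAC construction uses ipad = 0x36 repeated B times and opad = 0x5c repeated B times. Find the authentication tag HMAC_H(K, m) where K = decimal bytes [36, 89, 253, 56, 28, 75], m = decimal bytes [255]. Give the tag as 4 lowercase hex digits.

5f7a

Key decimal bytes [36, 89, 253, 56, 28, 75] = 24 59 fd 38 1c 4b is exactly B = 6 bytes: K' = 24 59 fd 38 1c 4b.
K' ⊕ ipad = 12 6f cb 0e 2a 7d.  K' ⊕ opad = 78 05 a1 64 40 17.
Inner input = (K'⊕ipad) ∥ m = 12 6f cb 0e 2a 7d ∥ ff.
Inner hash: even-index sum = 518 mod 256 = 6; odd-index sum = 250 mod 256 = 250 → 06 fa.
Outer input = (K'⊕opad) ∥ inner = 78 05 a1 64 40 17 ∥ 06 fa.
Outer hash (tag): even-index sum = 351 mod 256 = 95; odd-index sum = 378 mod 256 = 122 → 5f 7a.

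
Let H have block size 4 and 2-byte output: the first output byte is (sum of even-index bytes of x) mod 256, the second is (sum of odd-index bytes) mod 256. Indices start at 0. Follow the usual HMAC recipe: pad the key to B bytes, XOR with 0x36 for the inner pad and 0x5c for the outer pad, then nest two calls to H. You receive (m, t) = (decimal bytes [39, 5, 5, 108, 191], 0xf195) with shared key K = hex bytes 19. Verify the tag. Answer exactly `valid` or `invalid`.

Key hex bytes 19 is 1 byte ≤ B = 4; zero-pad to 4 bytes: K' = 19 00 00 00.
K' ⊕ ipad = 2f 36 36 36; K' ⊕ opad = 45 5c 5c 5c.
Inner hash: even-index sum = 336 mod 256 = 80; odd-index sum = 221 mod 256 = 221 → 50 dd.
Outer hash (recomputed tag): even-index sum = 241 mod 256 = 241; odd-index sum = 405 mod 256 = 149 → f1 95.
Recomputed tag = f195; claimed = f195 → match.

valid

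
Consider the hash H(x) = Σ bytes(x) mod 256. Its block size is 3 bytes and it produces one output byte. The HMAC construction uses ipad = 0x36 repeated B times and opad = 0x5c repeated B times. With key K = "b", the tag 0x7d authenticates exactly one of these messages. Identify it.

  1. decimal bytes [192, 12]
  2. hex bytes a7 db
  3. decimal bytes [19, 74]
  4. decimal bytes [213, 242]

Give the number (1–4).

4

Key "b" = 62 is 1 byte ≤ B = 3; zero-pad to 3 bytes: K' = 62 00 00.
K' ⊕ ipad = 54 36 36; K' ⊕ opad = 3e 5c 5c.
m1: inner = H(54 36 36 c0 0c) = 8c; tag = H(3e 5c 5c 8c) = 82
m2: inner = H(54 36 36 a7 db) = 42; tag = H(3e 5c 5c 42) = 38
m3: inner = H(54 36 36 13 4a) = 1d; tag = H(3e 5c 5c 1d) = 13
m4: inner = H(54 36 36 d5 f2) = 87; tag = H(3e 5c 5c 87) = 7d ← matches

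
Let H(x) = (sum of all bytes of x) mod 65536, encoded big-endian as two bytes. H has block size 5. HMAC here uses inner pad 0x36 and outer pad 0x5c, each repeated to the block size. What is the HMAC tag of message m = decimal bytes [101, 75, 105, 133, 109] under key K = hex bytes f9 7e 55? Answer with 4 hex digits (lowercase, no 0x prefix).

027c

Key hex bytes f9 7e 55 is 3 bytes ≤ B = 5; zero-pad to 5 bytes: K' = f9 7e 55 00 00.
K' ⊕ ipad = cf 48 63 36 36.  K' ⊕ opad = a5 22 09 5c 5c.
Inner input = (K'⊕ipad) ∥ m = cf 48 63 36 36 ∥ 65 4b 69 85 6d.
Inner hash: sum = 207+72+99+54+54+101+75+105+133+109 = 1009 → 03 f1.
Outer input = (K'⊕opad) ∥ inner = a5 22 09 5c 5c ∥ 03 f1.
Outer hash (tag): sum = 165+34+9+92+92+3+241 = 636 → 02 7c.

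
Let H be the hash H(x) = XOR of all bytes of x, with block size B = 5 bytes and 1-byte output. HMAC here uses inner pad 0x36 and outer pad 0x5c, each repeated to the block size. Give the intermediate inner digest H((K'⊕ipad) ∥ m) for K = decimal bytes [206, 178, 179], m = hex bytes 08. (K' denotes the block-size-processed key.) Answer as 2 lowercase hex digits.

f1

Key decimal bytes [206, 178, 179] = ce b2 b3 is 3 bytes ≤ B = 5; zero-pad to 5 bytes: K' = ce b2 b3 00 00.
K' ⊕ ipad = f8 84 85 36 36.
Inner input = f8 84 85 36 36 ∥ 08.
Inner hash: XOR f8⊕84⊕85⊕36⊕36⊕08 = f1.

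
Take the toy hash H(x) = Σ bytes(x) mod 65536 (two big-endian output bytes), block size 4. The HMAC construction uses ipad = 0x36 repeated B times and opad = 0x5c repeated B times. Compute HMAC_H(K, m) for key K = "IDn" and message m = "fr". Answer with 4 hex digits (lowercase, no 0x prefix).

0114

Key "IDn" = 49 44 6e is 3 bytes ≤ B = 4; zero-pad to 4 bytes: K' = 49 44 6e 00.
K' ⊕ ipad = 7f 72 58 36.  K' ⊕ opad = 15 18 32 5c.
Inner input = (K'⊕ipad) ∥ m = 7f 72 58 36 ∥ 66 72.
Inner hash: sum = 127+114+88+54+102+114 = 599 → 02 57.
Outer input = (K'⊕opad) ∥ inner = 15 18 32 5c ∥ 02 57.
Outer hash (tag): sum = 21+24+50+92+2+87 = 276 → 01 14.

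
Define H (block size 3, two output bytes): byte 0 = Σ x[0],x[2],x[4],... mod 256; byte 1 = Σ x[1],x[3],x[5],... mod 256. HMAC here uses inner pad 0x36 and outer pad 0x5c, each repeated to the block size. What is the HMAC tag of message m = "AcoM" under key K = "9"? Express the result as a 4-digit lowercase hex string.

a751

Key "9" = 39 is 1 byte ≤ B = 3; zero-pad to 3 bytes: K' = 39 00 00.
K' ⊕ ipad = 0f 36 36.  K' ⊕ opad = 65 5c 5c.
Inner input = (K'⊕ipad) ∥ m = 0f 36 36 ∥ 41 63 6f 4d.
Inner hash: even-index sum = 245 mod 256 = 245; odd-index sum = 230 mod 256 = 230 → f5 e6.
Outer input = (K'⊕opad) ∥ inner = 65 5c 5c ∥ f5 e6.
Outer hash (tag): even-index sum = 423 mod 256 = 167; odd-index sum = 337 mod 256 = 81 → a7 51.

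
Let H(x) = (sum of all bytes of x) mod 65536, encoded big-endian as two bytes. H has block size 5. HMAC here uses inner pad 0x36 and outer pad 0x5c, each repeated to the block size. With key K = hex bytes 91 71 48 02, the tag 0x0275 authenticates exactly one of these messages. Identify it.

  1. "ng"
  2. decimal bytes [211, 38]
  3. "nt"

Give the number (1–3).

1

Key hex bytes 91 71 48 02 is 4 bytes ≤ B = 5; zero-pad to 5 bytes: K' = 91 71 48 02 00.
K' ⊕ ipad = a7 47 7e 34 36; K' ⊕ opad = cd 2d 14 5e 5c.
m1: inner = H(a7 47 7e 34 36 6e 67) = 02 ab; tag = H(cd 2d 14 5e 5c 02 ab) = 0275 ← matches
m2: inner = H(a7 47 7e 34 36 d3 26) = 02 cf; tag = H(cd 2d 14 5e 5c 02 cf) = 0299
m3: inner = H(a7 47 7e 34 36 6e 74) = 02 b8; tag = H(cd 2d 14 5e 5c 02 b8) = 0282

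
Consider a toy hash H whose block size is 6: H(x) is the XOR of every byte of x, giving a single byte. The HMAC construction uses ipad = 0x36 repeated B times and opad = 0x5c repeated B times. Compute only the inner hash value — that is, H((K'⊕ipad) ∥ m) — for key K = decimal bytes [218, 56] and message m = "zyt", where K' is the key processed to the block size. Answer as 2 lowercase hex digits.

Key decimal bytes [218, 56] = da 38 is 2 bytes ≤ B = 6; zero-pad to 6 bytes: K' = da 38 00 00 00 00.
K' ⊕ ipad = ec 0e 36 36 36 36.
Inner input = ec 0e 36 36 36 36 ∥ 7a 79 74.
Inner hash: XOR ec⊕0e⊕36⊕36⊕36⊕36⊕7a⊕79⊕74 = 95.

95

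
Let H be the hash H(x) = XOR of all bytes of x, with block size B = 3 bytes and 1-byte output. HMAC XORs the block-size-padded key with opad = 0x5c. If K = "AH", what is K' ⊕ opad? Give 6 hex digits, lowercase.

Key "AH" = 41 48 is 2 bytes ≤ B = 3; zero-pad to 3 bytes: K' = 41 48 00.
XOR each byte with 0x5c: 41⊕5c=1d, 48⊕5c=14, 00⊕5c=5c.

1d145c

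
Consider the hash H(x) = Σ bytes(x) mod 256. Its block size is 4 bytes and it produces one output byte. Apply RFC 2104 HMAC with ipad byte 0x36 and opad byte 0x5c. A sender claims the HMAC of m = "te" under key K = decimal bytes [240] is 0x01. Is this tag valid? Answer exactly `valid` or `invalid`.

Key decimal bytes [240] = f0 is 1 byte ≤ B = 4; zero-pad to 4 bytes: K' = f0 00 00 00.
K' ⊕ ipad = c6 36 36 36; K' ⊕ opad = ac 5c 5c 5c.
Inner hash: sum = 198+54+54+54+116+101 = 577; mod 256 = 65 → 41.
Outer hash (recomputed tag): sum = 172+92+92+92+65 = 513; mod 256 = 1 → 01.
Recomputed tag = 01; claimed = 01 → match.

valid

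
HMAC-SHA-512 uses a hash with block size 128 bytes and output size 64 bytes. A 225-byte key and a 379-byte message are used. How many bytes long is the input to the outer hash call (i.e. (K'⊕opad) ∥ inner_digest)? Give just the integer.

192

Key is 225 > 128 bytes, so it is hashed to 64 bytes then zero-padded to 128: |K'| = 128.
Outer input = (K'⊕opad) ∥ H(inner) → 128 + 64 = 192 bytes.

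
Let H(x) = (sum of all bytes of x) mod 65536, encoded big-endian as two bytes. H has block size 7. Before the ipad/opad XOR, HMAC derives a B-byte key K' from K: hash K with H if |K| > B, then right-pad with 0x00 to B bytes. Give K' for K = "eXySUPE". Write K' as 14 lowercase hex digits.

Key "eXySUPE" = 65 58 79 53 55 50 45 is exactly B = 7 bytes: K' = 65 58 79 53 55 50 45.

65587953555045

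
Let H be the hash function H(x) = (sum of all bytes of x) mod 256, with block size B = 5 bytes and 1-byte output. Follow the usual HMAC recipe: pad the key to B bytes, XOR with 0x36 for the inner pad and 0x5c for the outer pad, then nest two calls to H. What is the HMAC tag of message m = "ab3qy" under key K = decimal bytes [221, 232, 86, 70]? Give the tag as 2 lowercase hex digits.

64

Key decimal bytes [221, 232, 86, 70] = dd e8 56 46 is 4 bytes ≤ B = 5; zero-pad to 5 bytes: K' = dd e8 56 46 00.
K' ⊕ ipad = eb de 60 70 36.  K' ⊕ opad = 81 b4 0a 1a 5c.
Inner input = (K'⊕ipad) ∥ m = eb de 60 70 36 ∥ 61 62 33 71 79.
Inner hash: sum = 235+222+96+112+54+97+98+51+113+121 = 1199; mod 256 = 175 → af.
Outer input = (K'⊕opad) ∥ inner = 81 b4 0a 1a 5c ∥ af.
Outer hash (tag): sum = 129+180+10+26+92+175 = 612; mod 256 = 100 → 64.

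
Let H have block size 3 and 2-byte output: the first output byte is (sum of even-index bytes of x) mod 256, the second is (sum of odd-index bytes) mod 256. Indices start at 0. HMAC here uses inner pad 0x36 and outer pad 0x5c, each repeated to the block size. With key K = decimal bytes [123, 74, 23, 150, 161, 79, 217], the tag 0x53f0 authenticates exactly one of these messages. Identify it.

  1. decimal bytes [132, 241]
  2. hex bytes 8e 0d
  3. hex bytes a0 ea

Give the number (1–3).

2

Key decimal bytes [123, 74, 23, 150, 161, 79, 217] = 7b 4a 17 96 a1 4f d9 is 7 bytes > B = 3, so hash it first: H(key) = 0c 2f, then zero-pad to 3 bytes: K' = 0c 2f 00.
K' ⊕ ipad = 3a 19 36; K' ⊕ opad = 50 73 5c.
m1: inner = H(3a 19 36 84 f1) = 61 9d; tag = H(50 73 5c 61 9d) = 49d4
m2: inner = H(3a 19 36 8e 0d) = 7d a7; tag = H(50 73 5c 7d a7) = 53f0 ← matches
m3: inner = H(3a 19 36 a0 ea) = 5a b9; tag = H(50 73 5c 5a b9) = 65cd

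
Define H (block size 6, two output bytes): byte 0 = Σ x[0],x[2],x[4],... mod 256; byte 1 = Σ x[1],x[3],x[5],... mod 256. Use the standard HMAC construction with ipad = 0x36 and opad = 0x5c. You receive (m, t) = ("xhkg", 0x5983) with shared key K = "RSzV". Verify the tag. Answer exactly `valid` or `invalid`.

invalid

Key "RSzV" = 52 53 7a 56 is 4 bytes ≤ B = 6; zero-pad to 6 bytes: K' = 52 53 7a 56 00 00.
K' ⊕ ipad = 64 65 4c 60 36 36; K' ⊕ opad = 0e 0f 26 0a 5c 5c.
Inner hash: even-index sum = 457 mod 256 = 201; odd-index sum = 458 mod 256 = 202 → c9 ca.
Outer hash (recomputed tag): even-index sum = 345 mod 256 = 89; odd-index sum = 319 mod 256 = 63 → 59 3f.
Recomputed tag = 593f; claimed = 5983 → mismatch.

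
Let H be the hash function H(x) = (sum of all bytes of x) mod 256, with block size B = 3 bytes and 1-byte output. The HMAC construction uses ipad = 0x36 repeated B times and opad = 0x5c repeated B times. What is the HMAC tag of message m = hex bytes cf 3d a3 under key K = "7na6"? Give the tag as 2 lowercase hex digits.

Key "7na6" = 37 6e 61 36 is 4 bytes > B = 3, so hash it first: H(key) = 3c, then zero-pad to 3 bytes: K' = 3c 00 00.
K' ⊕ ipad = 0a 36 36.  K' ⊕ opad = 60 5c 5c.
Inner input = (K'⊕ipad) ∥ m = 0a 36 36 ∥ cf 3d a3.
Inner hash: sum = 10+54+54+207+61+163 = 549; mod 256 = 37 → 25.
Outer input = (K'⊕opad) ∥ inner = 60 5c 5c ∥ 25.
Outer hash (tag): sum = 96+92+92+37 = 317; mod 256 = 61 → 3d.

3d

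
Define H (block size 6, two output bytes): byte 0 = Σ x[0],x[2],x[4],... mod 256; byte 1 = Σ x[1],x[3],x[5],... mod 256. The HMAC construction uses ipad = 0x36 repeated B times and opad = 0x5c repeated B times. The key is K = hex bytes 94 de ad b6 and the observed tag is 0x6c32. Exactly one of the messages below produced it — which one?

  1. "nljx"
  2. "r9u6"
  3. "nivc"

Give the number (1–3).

3

Key hex bytes 94 de ad b6 is 4 bytes ≤ B = 6; zero-pad to 6 bytes: K' = 94 de ad b6 00 00.
K' ⊕ ipad = a2 e8 9b 80 36 36; K' ⊕ opad = c8 82 f1 ea 5c 5c.
m1: inner = H(a2 e8 9b 80 36 36 6e 6c 6a 78) = 4b 82; tag = H(c8 82 f1 ea 5c 5c 4b 82) = 604a
m2: inner = H(a2 e8 9b 80 36 36 72 39 75 36) = 5a 0d; tag = H(c8 82 f1 ea 5c 5c 5a 0d) = 6fd5
m3: inner = H(a2 e8 9b 80 36 36 6e 69 76 63) = 57 6a; tag = H(c8 82 f1 ea 5c 5c 57 6a) = 6c32 ← matches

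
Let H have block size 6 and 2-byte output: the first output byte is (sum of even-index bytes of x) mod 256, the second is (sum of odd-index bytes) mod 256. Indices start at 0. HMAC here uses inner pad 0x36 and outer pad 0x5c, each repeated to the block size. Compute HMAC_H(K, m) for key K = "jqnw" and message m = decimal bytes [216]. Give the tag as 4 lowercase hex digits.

8672

Key "jqnw" = 6a 71 6e 77 is 4 bytes ≤ B = 6; zero-pad to 6 bytes: K' = 6a 71 6e 77 00 00.
K' ⊕ ipad = 5c 47 58 41 36 36.  K' ⊕ opad = 36 2d 32 2b 5c 5c.
Inner input = (K'⊕ipad) ∥ m = 5c 47 58 41 36 36 ∥ d8.
Inner hash: even-index sum = 450 mod 256 = 194; odd-index sum = 190 mod 256 = 190 → c2 be.
Outer input = (K'⊕opad) ∥ inner = 36 2d 32 2b 5c 5c ∥ c2 be.
Outer hash (tag): even-index sum = 390 mod 256 = 134; odd-index sum = 370 mod 256 = 114 → 86 72.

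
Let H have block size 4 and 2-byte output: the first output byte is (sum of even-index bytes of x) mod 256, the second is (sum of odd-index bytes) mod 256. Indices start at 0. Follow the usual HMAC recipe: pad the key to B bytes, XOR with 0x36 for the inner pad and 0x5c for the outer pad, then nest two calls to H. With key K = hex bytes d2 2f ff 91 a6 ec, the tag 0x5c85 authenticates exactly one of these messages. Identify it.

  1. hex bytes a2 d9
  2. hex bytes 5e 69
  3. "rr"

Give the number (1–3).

2

Key hex bytes d2 2f ff 91 a6 ec is 6 bytes > B = 4, so hash it first: H(key) = 77 ac, then zero-pad to 4 bytes: K' = 77 ac 00 00.
K' ⊕ ipad = 41 9a 36 36; K' ⊕ opad = 2b f0 5c 5c.
m1: inner = H(41 9a 36 36 a2 d9) = 19 a9; tag = H(2b f0 5c 5c 19 a9) = a0f5
m2: inner = H(41 9a 36 36 5e 69) = d5 39; tag = H(2b f0 5c 5c d5 39) = 5c85 ← matches
m3: inner = H(41 9a 36 36 72 72) = e9 42; tag = H(2b f0 5c 5c e9 42) = 708e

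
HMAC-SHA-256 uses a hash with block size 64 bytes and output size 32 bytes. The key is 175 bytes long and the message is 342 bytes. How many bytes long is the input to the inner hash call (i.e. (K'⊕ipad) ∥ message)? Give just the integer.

406

Key is 175 > 64 bytes, so it is hashed to 32 bytes then zero-padded to 64: |K'| = 64.
Inner input = (K'⊕ipad) ∥ m → 64 + 342 = 406 bytes.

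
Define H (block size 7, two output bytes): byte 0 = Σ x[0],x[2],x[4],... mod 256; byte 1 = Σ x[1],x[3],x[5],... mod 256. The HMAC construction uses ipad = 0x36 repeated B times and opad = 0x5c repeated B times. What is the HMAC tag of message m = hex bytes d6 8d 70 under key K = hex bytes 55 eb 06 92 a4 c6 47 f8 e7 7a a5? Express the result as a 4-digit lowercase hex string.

Key hex bytes 55 eb 06 92 a4 c6 47 f8 e7 7a a5 is 11 bytes > B = 7, so hash it first: H(key) = d2 b5, then zero-pad to 7 bytes: K' = d2 b5 00 00 00 00 00.
K' ⊕ ipad = e4 83 36 36 36 36 36.  K' ⊕ opad = 8e e9 5c 5c 5c 5c 5c.
Inner input = (K'⊕ipad) ∥ m = e4 83 36 36 36 36 36 ∥ d6 8d 70.
Inner hash: even-index sum = 531 mod 256 = 19; odd-index sum = 565 mod 256 = 53 → 13 35.
Outer input = (K'⊕opad) ∥ inner = 8e e9 5c 5c 5c 5c 5c ∥ 13 35.
Outer hash (tag): even-index sum = 471 mod 256 = 215; odd-index sum = 436 mod 256 = 180 → d7 b4.

d7b4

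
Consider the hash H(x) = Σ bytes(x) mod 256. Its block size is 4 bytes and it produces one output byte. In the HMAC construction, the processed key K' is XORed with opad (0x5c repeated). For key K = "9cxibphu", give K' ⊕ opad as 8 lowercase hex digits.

Key "9cxibphu" = 39 63 78 69 62 70 68 75 is 8 bytes > B = 4, so hash it first: H(key) = 2c, then zero-pad to 4 bytes: K' = 2c 00 00 00.
XOR each byte with 0x5c: 2c⊕5c=70, 00⊕5c=5c, 00⊕5c=5c, 00⊕5c=5c.

705c5c5c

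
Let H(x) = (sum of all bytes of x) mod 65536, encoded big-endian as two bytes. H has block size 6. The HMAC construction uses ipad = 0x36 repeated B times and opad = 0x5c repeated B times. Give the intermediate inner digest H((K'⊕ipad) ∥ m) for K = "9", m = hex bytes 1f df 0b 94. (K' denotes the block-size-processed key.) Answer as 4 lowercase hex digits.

Key "9" = 39 is 1 byte ≤ B = 6; zero-pad to 6 bytes: K' = 39 00 00 00 00 00.
K' ⊕ ipad = 0f 36 36 36 36 36.
Inner input = 0f 36 36 36 36 36 ∥ 1f df 0b 94.
Inner hash: sum = 15+54+54+54+54+54+31+223+11+148 = 698 → 02 ba.

02ba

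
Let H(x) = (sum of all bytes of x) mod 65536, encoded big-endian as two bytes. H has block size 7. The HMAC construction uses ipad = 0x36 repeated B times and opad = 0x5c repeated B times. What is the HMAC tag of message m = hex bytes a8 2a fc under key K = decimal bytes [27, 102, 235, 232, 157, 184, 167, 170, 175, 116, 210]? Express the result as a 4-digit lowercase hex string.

Key decimal bytes [27, 102, 235, 232, 157, 184, 167, 170, 175, 116, 210] = 1b 66 eb e8 9d b8 a7 aa af 74 d2 is 11 bytes > B = 7, so hash it first: H(key) = 06 ef, then zero-pad to 7 bytes: K' = 06 ef 00 00 00 00 00.
K' ⊕ ipad = 30 d9 36 36 36 36 36.  K' ⊕ opad = 5a b3 5c 5c 5c 5c 5c.
Inner input = (K'⊕ipad) ∥ m = 30 d9 36 36 36 36 36 ∥ a8 2a fc.
Inner hash: sum = 48+217+54+54+54+54+54+168+42+252 = 997 → 03 e5.
Outer input = (K'⊕opad) ∥ inner = 5a b3 5c 5c 5c 5c 5c ∥ 03 e5.
Outer hash (tag): sum = 90+179+92+92+92+92+92+3+229 = 961 → 03 c1.

03c1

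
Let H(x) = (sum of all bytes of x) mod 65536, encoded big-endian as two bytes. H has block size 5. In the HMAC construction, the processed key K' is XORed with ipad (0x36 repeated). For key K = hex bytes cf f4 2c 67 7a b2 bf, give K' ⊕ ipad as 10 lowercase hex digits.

3277363636

Key hex bytes cf f4 2c 67 7a b2 bf is 7 bytes > B = 5, so hash it first: H(key) = 04 41, then zero-pad to 5 bytes: K' = 04 41 00 00 00.
XOR each byte with 0x36: 04⊕36=32, 41⊕36=77, 00⊕36=36, 00⊕36=36, 00⊕36=36.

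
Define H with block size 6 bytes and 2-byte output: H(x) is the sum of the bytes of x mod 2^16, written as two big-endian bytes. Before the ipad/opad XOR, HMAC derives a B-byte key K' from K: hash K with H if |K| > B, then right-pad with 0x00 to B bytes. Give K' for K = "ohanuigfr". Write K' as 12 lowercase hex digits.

03c300000000

|K| = 9 > B = 6, so first hash the key.
H(K): sum = 111+104+97+110+117+105+103+102+114 = 963 → 03 c3.
Zero-pad H(K) = 03 c3 to 6 bytes: K' = 03 c3 00 00 00 00.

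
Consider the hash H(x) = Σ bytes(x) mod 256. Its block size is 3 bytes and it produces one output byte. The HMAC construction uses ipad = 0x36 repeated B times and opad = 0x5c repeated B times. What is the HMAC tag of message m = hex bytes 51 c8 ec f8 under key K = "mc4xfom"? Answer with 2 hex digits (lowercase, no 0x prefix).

8b

Key "mc4xfom" = 6d 63 34 78 66 6f 6d is 7 bytes > B = 3, so hash it first: H(key) = be, then zero-pad to 3 bytes: K' = be 00 00.
K' ⊕ ipad = 88 36 36.  K' ⊕ opad = e2 5c 5c.
Inner input = (K'⊕ipad) ∥ m = 88 36 36 ∥ 51 c8 ec f8.
Inner hash: sum = 136+54+54+81+200+236+248 = 1009; mod 256 = 241 → f1.
Outer input = (K'⊕opad) ∥ inner = e2 5c 5c ∥ f1.
Outer hash (tag): sum = 226+92+92+241 = 651; mod 256 = 139 → 8b.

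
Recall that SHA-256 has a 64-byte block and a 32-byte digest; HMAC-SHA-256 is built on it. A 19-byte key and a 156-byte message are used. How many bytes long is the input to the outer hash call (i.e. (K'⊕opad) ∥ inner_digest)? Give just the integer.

96

Key is 19 ≤ 64 bytes, zero-padded: |K'| = 64.
Outer input = (K'⊕opad) ∥ H(inner) → 64 + 32 = 96 bytes.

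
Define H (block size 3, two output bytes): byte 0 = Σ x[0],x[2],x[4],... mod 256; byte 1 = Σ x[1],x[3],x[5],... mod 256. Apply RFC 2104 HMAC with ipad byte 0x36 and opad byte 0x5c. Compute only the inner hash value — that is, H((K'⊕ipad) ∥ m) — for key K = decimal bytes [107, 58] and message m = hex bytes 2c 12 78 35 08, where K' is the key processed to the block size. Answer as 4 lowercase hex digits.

dab8

Key decimal bytes [107, 58] = 6b 3a is 2 bytes ≤ B = 3; zero-pad to 3 bytes: K' = 6b 3a 00.
K' ⊕ ipad = 5d 0c 36.
Inner input = 5d 0c 36 ∥ 2c 12 78 35 08.
Inner hash: even-index sum = 218 mod 256 = 218; odd-index sum = 184 mod 256 = 184 → da b8.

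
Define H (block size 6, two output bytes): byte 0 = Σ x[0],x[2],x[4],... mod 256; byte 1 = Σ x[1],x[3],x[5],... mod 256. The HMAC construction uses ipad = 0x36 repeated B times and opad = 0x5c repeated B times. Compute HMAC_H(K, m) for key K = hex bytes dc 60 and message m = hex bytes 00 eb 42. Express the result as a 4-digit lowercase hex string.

Key hex bytes dc 60 is 2 bytes ≤ B = 6; zero-pad to 6 bytes: K' = dc 60 00 00 00 00.
K' ⊕ ipad = ea 56 36 36 36 36.  K' ⊕ opad = 80 3c 5c 5c 5c 5c.
Inner input = (K'⊕ipad) ∥ m = ea 56 36 36 36 36 ∥ 00 eb 42.
Inner hash: even-index sum = 408 mod 256 = 152; odd-index sum = 429 mod 256 = 173 → 98 ad.
Outer input = (K'⊕opad) ∥ inner = 80 3c 5c 5c 5c 5c ∥ 98 ad.
Outer hash (tag): even-index sum = 464 mod 256 = 208; odd-index sum = 417 mod 256 = 161 → d0 a1.

d0a1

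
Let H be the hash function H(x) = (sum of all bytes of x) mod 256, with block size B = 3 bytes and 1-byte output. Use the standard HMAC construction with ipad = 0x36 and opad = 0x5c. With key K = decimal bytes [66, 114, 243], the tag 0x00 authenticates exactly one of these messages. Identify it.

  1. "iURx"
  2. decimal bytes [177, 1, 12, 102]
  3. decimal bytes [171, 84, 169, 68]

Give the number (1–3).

Key decimal bytes [66, 114, 243] = 42 72 f3 is exactly B = 3 bytes: K' = 42 72 f3.
K' ⊕ ipad = 74 44 c5; K' ⊕ opad = 1e 2e af.
m1: inner = H(74 44 c5 69 55 52 78) = 05; tag = H(1e 2e af 05) = 00 ← matches
m2: inner = H(74 44 c5 b1 01 0c 66) = a1; tag = H(1e 2e af a1) = 9c
m3: inner = H(74 44 c5 ab 54 a9 44) = 69; tag = H(1e 2e af 69) = 64

1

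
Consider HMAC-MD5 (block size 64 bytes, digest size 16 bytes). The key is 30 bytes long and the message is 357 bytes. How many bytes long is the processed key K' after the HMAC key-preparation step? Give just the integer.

64

Key is 30 ≤ 64 bytes, zero-padded: |K'| = 64.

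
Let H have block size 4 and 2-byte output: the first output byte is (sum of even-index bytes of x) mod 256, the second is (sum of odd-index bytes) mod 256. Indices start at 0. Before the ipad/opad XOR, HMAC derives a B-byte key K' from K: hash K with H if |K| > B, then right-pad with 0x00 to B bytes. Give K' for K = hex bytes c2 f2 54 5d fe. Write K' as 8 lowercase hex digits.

|K| = 5 > B = 4, so first hash the key.
H(K): even-index sum = 532 mod 256 = 20; odd-index sum = 335 mod 256 = 79 → 14 4f.
Zero-pad H(K) = 14 4f to 4 bytes: K' = 14 4f 00 00.

144f0000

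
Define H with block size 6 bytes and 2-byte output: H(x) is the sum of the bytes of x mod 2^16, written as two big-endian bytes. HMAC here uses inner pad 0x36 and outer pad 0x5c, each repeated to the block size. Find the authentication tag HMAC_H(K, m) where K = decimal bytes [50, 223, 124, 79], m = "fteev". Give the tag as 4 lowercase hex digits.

0216

Key decimal bytes [50, 223, 124, 79] = 32 df 7c 4f is 4 bytes ≤ B = 6; zero-pad to 6 bytes: K' = 32 df 7c 4f 00 00.
K' ⊕ ipad = 04 e9 4a 79 36 36.  K' ⊕ opad = 6e 83 20 13 5c 5c.
Inner input = (K'⊕ipad) ∥ m = 04 e9 4a 79 36 36 ∥ 66 74 65 65 76.
Inner hash: sum = 4+233+74+121+54+54+102+116+101+101+118 = 1078 → 04 36.
Outer input = (K'⊕opad) ∥ inner = 6e 83 20 13 5c 5c ∥ 04 36.
Outer hash (tag): sum = 110+131+32+19+92+92+4+54 = 534 → 02 16.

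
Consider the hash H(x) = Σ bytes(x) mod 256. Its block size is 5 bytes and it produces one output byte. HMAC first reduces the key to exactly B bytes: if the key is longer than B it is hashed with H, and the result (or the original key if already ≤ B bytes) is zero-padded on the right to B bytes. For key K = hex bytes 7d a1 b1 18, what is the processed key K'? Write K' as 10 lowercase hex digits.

Key hex bytes 7d a1 b1 18 is 4 bytes ≤ B = 5; zero-pad to 5 bytes: K' = 7d a1 b1 18 00.

7da1b11800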